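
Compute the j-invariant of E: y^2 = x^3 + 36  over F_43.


Delta = -16(4 a^3 + 27 b^2) mod 43 = 31
-1728 * (4 a)^3 = -1728 * (4*0)^3 mod 43 = 0
j = 0 * 31^(-1) mod 43 = 0

j = 0 (mod 43)


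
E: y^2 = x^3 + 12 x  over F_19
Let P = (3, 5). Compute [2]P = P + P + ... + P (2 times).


k = 2 = 10_2 (binary, LSB first: 01)
Double-and-add from P = (3, 5):
  bit 0 = 0: acc unchanged = O
  bit 1 = 1: acc = O + (17, 5) = (17, 5)

2P = (17, 5)


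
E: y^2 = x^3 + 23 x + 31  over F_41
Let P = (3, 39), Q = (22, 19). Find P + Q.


P != Q, so use the chord formula.
s = (y2 - y1) / (x2 - x1) = (21) / (19) mod 41 = 27
x3 = s^2 - x1 - x2 mod 41 = 27^2 - 3 - 22 = 7
y3 = s (x1 - x3) - y1 mod 41 = 27 * (3 - 7) - 39 = 17

P + Q = (7, 17)


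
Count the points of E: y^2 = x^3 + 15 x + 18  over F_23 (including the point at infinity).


For each x in F_23, count y with y^2 = x^3 + 15 x + 18 mod 23:
  x = 0: RHS = 18, y in [8, 15]  -> 2 point(s)
  x = 4: RHS = 4, y in [2, 21]  -> 2 point(s)
  x = 6: RHS = 2, y in [5, 18]  -> 2 point(s)
  x = 7: RHS = 6, y in [11, 12]  -> 2 point(s)
  x = 8: RHS = 6, y in [11, 12]  -> 2 point(s)
  x = 9: RHS = 8, y in [10, 13]  -> 2 point(s)
  x = 10: RHS = 18, y in [8, 15]  -> 2 point(s)
  x = 13: RHS = 18, y in [8, 15]  -> 2 point(s)
  x = 18: RHS = 2, y in [5, 18]  -> 2 point(s)
  x = 19: RHS = 9, y in [3, 20]  -> 2 point(s)
  x = 21: RHS = 3, y in [7, 16]  -> 2 point(s)
  x = 22: RHS = 2, y in [5, 18]  -> 2 point(s)
Affine points: 24. Add the point at infinity: total = 25.

#E(F_23) = 25


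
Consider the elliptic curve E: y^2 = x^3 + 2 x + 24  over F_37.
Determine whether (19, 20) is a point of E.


Check whether y^2 = x^3 + 2 x + 24 (mod 37) for (x, y) = (19, 20).
LHS: y^2 = 20^2 mod 37 = 30
RHS: x^3 + 2 x + 24 = 19^3 + 2*19 + 24 mod 37 = 2
LHS != RHS

No, not on the curve


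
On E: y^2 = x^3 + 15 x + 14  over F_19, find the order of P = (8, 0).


Compute successive multiples of P until we hit O:
  1P = (8, 0)
  2P = O

ord(P) = 2


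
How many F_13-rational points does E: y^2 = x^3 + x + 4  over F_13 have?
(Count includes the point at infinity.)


For each x in F_13, count y with y^2 = x^3 + 1 x + 4 mod 13:
  x = 0: RHS = 4, y in [2, 11]  -> 2 point(s)
  x = 2: RHS = 1, y in [1, 12]  -> 2 point(s)
  x = 5: RHS = 4, y in [2, 11]  -> 2 point(s)
  x = 7: RHS = 3, y in [4, 9]  -> 2 point(s)
  x = 8: RHS = 4, y in [2, 11]  -> 2 point(s)
  x = 9: RHS = 1, y in [1, 12]  -> 2 point(s)
  x = 10: RHS = 0, y in [0]  -> 1 point(s)
Affine points: 13. Add the point at infinity: total = 14.

#E(F_13) = 14


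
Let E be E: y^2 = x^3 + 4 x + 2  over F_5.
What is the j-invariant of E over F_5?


Delta = -16(4 a^3 + 27 b^2) mod 5 = 1
-1728 * (4 a)^3 = -1728 * (4*4)^3 mod 5 = 2
j = 2 * 1^(-1) mod 5 = 2

j = 2 (mod 5)


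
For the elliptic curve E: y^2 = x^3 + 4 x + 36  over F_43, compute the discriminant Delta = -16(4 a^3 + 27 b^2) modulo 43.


4 a^3 + 27 b^2 = 4*4^3 + 27*36^2 = 256 + 34992 = 35248
Delta = -16 * (35248) = -563968
Delta mod 43 = 20

Delta = 20 (mod 43)


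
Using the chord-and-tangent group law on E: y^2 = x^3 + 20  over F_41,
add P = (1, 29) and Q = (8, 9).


P != Q, so use the chord formula.
s = (y2 - y1) / (x2 - x1) = (21) / (7) mod 41 = 3
x3 = s^2 - x1 - x2 mod 41 = 3^2 - 1 - 8 = 0
y3 = s (x1 - x3) - y1 mod 41 = 3 * (1 - 0) - 29 = 15

P + Q = (0, 15)


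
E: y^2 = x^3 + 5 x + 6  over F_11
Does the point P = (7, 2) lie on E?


Check whether y^2 = x^3 + 5 x + 6 (mod 11) for (x, y) = (7, 2).
LHS: y^2 = 2^2 mod 11 = 4
RHS: x^3 + 5 x + 6 = 7^3 + 5*7 + 6 mod 11 = 10
LHS != RHS

No, not on the curve


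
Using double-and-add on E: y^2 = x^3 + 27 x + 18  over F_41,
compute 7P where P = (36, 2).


k = 7 = 111_2 (binary, LSB first: 111)
Double-and-add from P = (36, 2):
  bit 0 = 1: acc = O + (36, 2) = (36, 2)
  bit 1 = 1: acc = (36, 2) + (35, 3) = (12, 15)
  bit 2 = 1: acc = (12, 15) + (16, 35) = (38, 19)

7P = (38, 19)


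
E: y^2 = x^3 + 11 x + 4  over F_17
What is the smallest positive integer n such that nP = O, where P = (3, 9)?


Compute successive multiples of P until we hit O:
  1P = (3, 9)
  2P = (10, 14)
  3P = (0, 15)
  4P = (1, 4)
  5P = (15, 12)
  6P = (15, 5)
  7P = (1, 13)
  8P = (0, 2)
  ... (continuing to 11P)
  11P = O

ord(P) = 11


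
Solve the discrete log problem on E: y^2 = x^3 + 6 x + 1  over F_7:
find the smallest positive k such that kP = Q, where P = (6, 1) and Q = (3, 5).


Enumerate multiples of P until we hit Q = (3, 5):
  1P = (6, 1)
  2P = (3, 2)
  3P = (2, 0)
  4P = (3, 5)
Match found at i = 4.

k = 4


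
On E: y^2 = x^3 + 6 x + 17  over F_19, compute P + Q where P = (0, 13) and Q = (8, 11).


P != Q, so use the chord formula.
s = (y2 - y1) / (x2 - x1) = (17) / (8) mod 19 = 14
x3 = s^2 - x1 - x2 mod 19 = 14^2 - 0 - 8 = 17
y3 = s (x1 - x3) - y1 mod 19 = 14 * (0 - 17) - 13 = 15

P + Q = (17, 15)


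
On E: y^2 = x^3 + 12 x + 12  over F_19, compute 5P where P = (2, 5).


k = 5 = 101_2 (binary, LSB first: 101)
Double-and-add from P = (2, 5):
  bit 0 = 1: acc = O + (2, 5) = (2, 5)
  bit 1 = 0: acc unchanged = (2, 5)
  bit 2 = 1: acc = (2, 5) + (5, 8) = (13, 3)

5P = (13, 3)


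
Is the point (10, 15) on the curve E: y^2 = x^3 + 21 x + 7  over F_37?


Check whether y^2 = x^3 + 21 x + 7 (mod 37) for (x, y) = (10, 15).
LHS: y^2 = 15^2 mod 37 = 3
RHS: x^3 + 21 x + 7 = 10^3 + 21*10 + 7 mod 37 = 33
LHS != RHS

No, not on the curve


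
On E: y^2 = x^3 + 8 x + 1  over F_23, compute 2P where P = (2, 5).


Doubling: s = (3 x1^2 + a) / (2 y1)
s = (3*2^2 + 8) / (2*5) mod 23 = 2
x3 = s^2 - 2 x1 mod 23 = 2^2 - 2*2 = 0
y3 = s (x1 - x3) - y1 mod 23 = 2 * (2 - 0) - 5 = 22

2P = (0, 22)


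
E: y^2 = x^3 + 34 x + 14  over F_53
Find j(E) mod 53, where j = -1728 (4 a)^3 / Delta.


Delta = -16(4 a^3 + 27 b^2) mod 53 = 52
-1728 * (4 a)^3 = -1728 * (4*34)^3 mod 53 = 6
j = 6 * 52^(-1) mod 53 = 47

j = 47 (mod 53)


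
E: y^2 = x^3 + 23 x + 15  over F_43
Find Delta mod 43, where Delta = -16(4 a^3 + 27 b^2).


4 a^3 + 27 b^2 = 4*23^3 + 27*15^2 = 48668 + 6075 = 54743
Delta = -16 * (54743) = -875888
Delta mod 43 = 22

Delta = 22 (mod 43)


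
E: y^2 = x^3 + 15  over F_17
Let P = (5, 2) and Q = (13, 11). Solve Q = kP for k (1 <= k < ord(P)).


Enumerate multiples of P until we hit Q = (13, 11):
  1P = (5, 2)
  2P = (9, 8)
  3P = (1, 4)
  4P = (7, 16)
  5P = (3, 12)
  6P = (0, 7)
  7P = (13, 6)
  8P = (12, 3)
  9P = (8, 0)
  10P = (12, 14)
  11P = (13, 11)
Match found at i = 11.

k = 11


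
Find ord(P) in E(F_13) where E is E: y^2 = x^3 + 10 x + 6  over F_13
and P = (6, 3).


Compute successive multiples of P until we hit O:
  1P = (6, 3)
  2P = (5, 8)
  3P = (1, 11)
  4P = (7, 9)
  5P = (10, 12)
  6P = (11, 2)
  7P = (8, 0)
  8P = (11, 11)
  ... (continuing to 14P)
  14P = O

ord(P) = 14


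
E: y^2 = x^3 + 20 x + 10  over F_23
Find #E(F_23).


For each x in F_23, count y with y^2 = x^3 + 20 x + 10 mod 23:
  x = 1: RHS = 8, y in [10, 13]  -> 2 point(s)
  x = 2: RHS = 12, y in [9, 14]  -> 2 point(s)
  x = 4: RHS = 16, y in [4, 19]  -> 2 point(s)
  x = 6: RHS = 1, y in [1, 22]  -> 2 point(s)
  x = 12: RHS = 0, y in [0]  -> 1 point(s)
  x = 13: RHS = 6, y in [11, 12]  -> 2 point(s)
  x = 19: RHS = 4, y in [2, 21]  -> 2 point(s)
  x = 21: RHS = 8, y in [10, 13]  -> 2 point(s)
  x = 22: RHS = 12, y in [9, 14]  -> 2 point(s)
Affine points: 17. Add the point at infinity: total = 18.

#E(F_23) = 18


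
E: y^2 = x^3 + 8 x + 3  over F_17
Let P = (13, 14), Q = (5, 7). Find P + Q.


P != Q, so use the chord formula.
s = (y2 - y1) / (x2 - x1) = (10) / (9) mod 17 = 3
x3 = s^2 - x1 - x2 mod 17 = 3^2 - 13 - 5 = 8
y3 = s (x1 - x3) - y1 mod 17 = 3 * (13 - 8) - 14 = 1

P + Q = (8, 1)


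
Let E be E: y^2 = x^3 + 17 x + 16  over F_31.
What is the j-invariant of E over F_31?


Delta = -16(4 a^3 + 27 b^2) mod 31 = 17
-1728 * (4 a)^3 = -1728 * (4*17)^3 mod 31 = 23
j = 23 * 17^(-1) mod 31 = 5

j = 5 (mod 31)


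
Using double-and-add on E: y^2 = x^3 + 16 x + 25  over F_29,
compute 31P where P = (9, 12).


k = 31 = 11111_2 (binary, LSB first: 11111)
Double-and-add from P = (9, 12):
  bit 0 = 1: acc = O + (9, 12) = (9, 12)
  bit 1 = 1: acc = (9, 12) + (10, 5) = (1, 19)
  bit 2 = 1: acc = (1, 19) + (3, 19) = (25, 10)
  bit 3 = 1: acc = (25, 10) + (0, 5) = (11, 16)
  bit 4 = 1: acc = (11, 16) + (13, 9) = (10, 24)

31P = (10, 24)


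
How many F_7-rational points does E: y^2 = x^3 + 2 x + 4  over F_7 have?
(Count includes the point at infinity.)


For each x in F_7, count y with y^2 = x^3 + 2 x + 4 mod 7:
  x = 0: RHS = 4, y in [2, 5]  -> 2 point(s)
  x = 1: RHS = 0, y in [0]  -> 1 point(s)
  x = 2: RHS = 2, y in [3, 4]  -> 2 point(s)
  x = 3: RHS = 2, y in [3, 4]  -> 2 point(s)
  x = 6: RHS = 1, y in [1, 6]  -> 2 point(s)
Affine points: 9. Add the point at infinity: total = 10.

#E(F_7) = 10


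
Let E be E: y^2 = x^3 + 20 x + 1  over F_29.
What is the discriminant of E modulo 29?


4 a^3 + 27 b^2 = 4*20^3 + 27*1^2 = 32000 + 27 = 32027
Delta = -16 * (32027) = -512432
Delta mod 29 = 27

Delta = 27 (mod 29)


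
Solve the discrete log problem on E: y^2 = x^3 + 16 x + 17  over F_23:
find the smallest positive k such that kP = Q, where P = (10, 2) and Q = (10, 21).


Enumerate multiples of P until we hit Q = (10, 21):
  1P = (10, 2)
  2P = (11, 11)
  3P = (14, 8)
  4P = (7, 14)
  5P = (22, 0)
  6P = (7, 9)
  7P = (14, 15)
  8P = (11, 12)
  9P = (10, 21)
Match found at i = 9.

k = 9


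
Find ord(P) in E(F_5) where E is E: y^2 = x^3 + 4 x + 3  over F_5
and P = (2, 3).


Compute successive multiples of P until we hit O:
  1P = (2, 3)
  2P = (2, 2)
  3P = O

ord(P) = 3


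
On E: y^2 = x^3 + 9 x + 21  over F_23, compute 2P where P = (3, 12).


Doubling: s = (3 x1^2 + a) / (2 y1)
s = (3*3^2 + 9) / (2*12) mod 23 = 13
x3 = s^2 - 2 x1 mod 23 = 13^2 - 2*3 = 2
y3 = s (x1 - x3) - y1 mod 23 = 13 * (3 - 2) - 12 = 1

2P = (2, 1)


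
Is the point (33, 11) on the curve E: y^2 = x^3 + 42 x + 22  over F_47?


Check whether y^2 = x^3 + 42 x + 22 (mod 47) for (x, y) = (33, 11).
LHS: y^2 = 11^2 mod 47 = 27
RHS: x^3 + 42 x + 22 = 33^3 + 42*33 + 22 mod 47 = 27
LHS = RHS

Yes, on the curve


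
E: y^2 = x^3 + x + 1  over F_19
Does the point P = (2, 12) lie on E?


Check whether y^2 = x^3 + 1 x + 1 (mod 19) for (x, y) = (2, 12).
LHS: y^2 = 12^2 mod 19 = 11
RHS: x^3 + 1 x + 1 = 2^3 + 1*2 + 1 mod 19 = 11
LHS = RHS

Yes, on the curve


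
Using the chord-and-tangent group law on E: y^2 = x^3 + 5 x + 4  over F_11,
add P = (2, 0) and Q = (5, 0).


P != Q, so use the chord formula.
s = (y2 - y1) / (x2 - x1) = (0) / (3) mod 11 = 0
x3 = s^2 - x1 - x2 mod 11 = 0^2 - 2 - 5 = 4
y3 = s (x1 - x3) - y1 mod 11 = 0 * (2 - 4) - 0 = 0

P + Q = (4, 0)


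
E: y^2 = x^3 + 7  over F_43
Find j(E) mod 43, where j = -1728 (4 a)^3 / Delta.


Delta = -16(4 a^3 + 27 b^2) mod 43 = 31
-1728 * (4 a)^3 = -1728 * (4*0)^3 mod 43 = 0
j = 0 * 31^(-1) mod 43 = 0

j = 0 (mod 43)


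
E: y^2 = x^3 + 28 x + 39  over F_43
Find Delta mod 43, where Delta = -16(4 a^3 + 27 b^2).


4 a^3 + 27 b^2 = 4*28^3 + 27*39^2 = 87808 + 41067 = 128875
Delta = -16 * (128875) = -2062000
Delta mod 43 = 22

Delta = 22 (mod 43)


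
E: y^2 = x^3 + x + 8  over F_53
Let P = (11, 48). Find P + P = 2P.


Doubling: s = (3 x1^2 + a) / (2 y1)
s = (3*11^2 + 1) / (2*48) mod 53 = 6
x3 = s^2 - 2 x1 mod 53 = 6^2 - 2*11 = 14
y3 = s (x1 - x3) - y1 mod 53 = 6 * (11 - 14) - 48 = 40

2P = (14, 40)


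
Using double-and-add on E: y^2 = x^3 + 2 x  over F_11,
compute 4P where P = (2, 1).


k = 4 = 100_2 (binary, LSB first: 001)
Double-and-add from P = (2, 1):
  bit 0 = 0: acc unchanged = O
  bit 1 = 0: acc unchanged = O
  bit 2 = 1: acc = O + (1, 5) = (1, 5)

4P = (1, 5)


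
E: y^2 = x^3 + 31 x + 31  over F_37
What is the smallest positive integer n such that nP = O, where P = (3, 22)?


Compute successive multiples of P until we hit O:
  1P = (3, 22)
  2P = (3, 15)
  3P = O

ord(P) = 3


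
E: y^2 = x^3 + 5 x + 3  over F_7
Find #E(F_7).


For each x in F_7, count y with y^2 = x^3 + 5 x + 3 mod 7:
  x = 1: RHS = 2, y in [3, 4]  -> 2 point(s)
  x = 2: RHS = 0, y in [0]  -> 1 point(s)
  x = 6: RHS = 4, y in [2, 5]  -> 2 point(s)
Affine points: 5. Add the point at infinity: total = 6.

#E(F_7) = 6


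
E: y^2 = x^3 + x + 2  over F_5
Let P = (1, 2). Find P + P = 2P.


Doubling: s = (3 x1^2 + a) / (2 y1)
s = (3*1^2 + 1) / (2*2) mod 5 = 1
x3 = s^2 - 2 x1 mod 5 = 1^2 - 2*1 = 4
y3 = s (x1 - x3) - y1 mod 5 = 1 * (1 - 4) - 2 = 0

2P = (4, 0)


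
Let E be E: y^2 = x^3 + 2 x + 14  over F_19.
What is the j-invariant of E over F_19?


Delta = -16(4 a^3 + 27 b^2) mod 19 = 12
-1728 * (4 a)^3 = -1728 * (4*2)^3 mod 19 = 18
j = 18 * 12^(-1) mod 19 = 11

j = 11 (mod 19)


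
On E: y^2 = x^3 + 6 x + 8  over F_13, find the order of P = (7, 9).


Compute successive multiples of P until we hit O:
  1P = (7, 9)
  2P = (3, 12)
  3P = (6, 0)
  4P = (3, 1)
  5P = (7, 4)
  6P = O

ord(P) = 6


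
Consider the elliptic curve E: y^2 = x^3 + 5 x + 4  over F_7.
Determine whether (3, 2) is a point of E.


Check whether y^2 = x^3 + 5 x + 4 (mod 7) for (x, y) = (3, 2).
LHS: y^2 = 2^2 mod 7 = 4
RHS: x^3 + 5 x + 4 = 3^3 + 5*3 + 4 mod 7 = 4
LHS = RHS

Yes, on the curve


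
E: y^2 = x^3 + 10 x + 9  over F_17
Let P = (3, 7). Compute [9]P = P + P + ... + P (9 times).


k = 9 = 1001_2 (binary, LSB first: 1001)
Double-and-add from P = (3, 7):
  bit 0 = 1: acc = O + (3, 7) = (3, 7)
  bit 1 = 0: acc unchanged = (3, 7)
  bit 2 = 0: acc unchanged = (3, 7)
  bit 3 = 1: acc = (3, 7) + (15, 7) = (16, 10)

9P = (16, 10)


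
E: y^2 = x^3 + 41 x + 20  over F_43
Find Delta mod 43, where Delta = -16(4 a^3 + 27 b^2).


4 a^3 + 27 b^2 = 4*41^3 + 27*20^2 = 275684 + 10800 = 286484
Delta = -16 * (286484) = -4583744
Delta mod 43 = 13

Delta = 13 (mod 43)


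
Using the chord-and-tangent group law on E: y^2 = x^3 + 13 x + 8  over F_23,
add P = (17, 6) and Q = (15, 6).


P != Q, so use the chord formula.
s = (y2 - y1) / (x2 - x1) = (0) / (21) mod 23 = 0
x3 = s^2 - x1 - x2 mod 23 = 0^2 - 17 - 15 = 14
y3 = s (x1 - x3) - y1 mod 23 = 0 * (17 - 14) - 6 = 17

P + Q = (14, 17)


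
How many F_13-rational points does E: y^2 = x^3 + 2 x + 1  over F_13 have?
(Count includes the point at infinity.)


For each x in F_13, count y with y^2 = x^3 + 2 x + 1 mod 13:
  x = 0: RHS = 1, y in [1, 12]  -> 2 point(s)
  x = 1: RHS = 4, y in [2, 11]  -> 2 point(s)
  x = 2: RHS = 0, y in [0]  -> 1 point(s)
  x = 8: RHS = 9, y in [3, 10]  -> 2 point(s)
Affine points: 7. Add the point at infinity: total = 8.

#E(F_13) = 8


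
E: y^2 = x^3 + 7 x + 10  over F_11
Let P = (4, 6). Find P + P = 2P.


Doubling: s = (3 x1^2 + a) / (2 y1)
s = (3*4^2 + 7) / (2*6) mod 11 = 0
x3 = s^2 - 2 x1 mod 11 = 0^2 - 2*4 = 3
y3 = s (x1 - x3) - y1 mod 11 = 0 * (4 - 3) - 6 = 5

2P = (3, 5)


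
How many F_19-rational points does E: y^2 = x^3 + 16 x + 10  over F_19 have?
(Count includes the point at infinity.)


For each x in F_19, count y with y^2 = x^3 + 16 x + 10 mod 19:
  x = 3: RHS = 9, y in [3, 16]  -> 2 point(s)
  x = 4: RHS = 5, y in [9, 10]  -> 2 point(s)
  x = 5: RHS = 6, y in [5, 14]  -> 2 point(s)
  x = 7: RHS = 9, y in [3, 16]  -> 2 point(s)
  x = 8: RHS = 4, y in [2, 17]  -> 2 point(s)
  x = 9: RHS = 9, y in [3, 16]  -> 2 point(s)
  x = 10: RHS = 11, y in [7, 12]  -> 2 point(s)
  x = 11: RHS = 16, y in [4, 15]  -> 2 point(s)
  x = 12: RHS = 11, y in [7, 12]  -> 2 point(s)
  x = 16: RHS = 11, y in [7, 12]  -> 2 point(s)
Affine points: 20. Add the point at infinity: total = 21.

#E(F_19) = 21


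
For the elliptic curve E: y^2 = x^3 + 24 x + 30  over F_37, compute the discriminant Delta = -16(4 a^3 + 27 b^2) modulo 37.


4 a^3 + 27 b^2 = 4*24^3 + 27*30^2 = 55296 + 24300 = 79596
Delta = -16 * (79596) = -1273536
Delta mod 37 = 4

Delta = 4 (mod 37)


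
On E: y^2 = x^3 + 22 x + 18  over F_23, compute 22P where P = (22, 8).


k = 22 = 10110_2 (binary, LSB first: 01101)
Double-and-add from P = (22, 8):
  bit 0 = 0: acc unchanged = O
  bit 1 = 1: acc = O + (11, 2) = (11, 2)
  bit 2 = 1: acc = (11, 2) + (9, 18) = (21, 9)
  bit 3 = 0: acc unchanged = (21, 9)
  bit 4 = 1: acc = (21, 9) + (8, 4) = (0, 15)

22P = (0, 15)


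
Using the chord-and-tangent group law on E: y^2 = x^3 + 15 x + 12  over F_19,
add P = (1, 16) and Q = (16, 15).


P != Q, so use the chord formula.
s = (y2 - y1) / (x2 - x1) = (18) / (15) mod 19 = 5
x3 = s^2 - x1 - x2 mod 19 = 5^2 - 1 - 16 = 8
y3 = s (x1 - x3) - y1 mod 19 = 5 * (1 - 8) - 16 = 6

P + Q = (8, 6)


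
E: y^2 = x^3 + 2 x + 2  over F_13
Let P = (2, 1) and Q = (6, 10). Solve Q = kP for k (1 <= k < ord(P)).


Enumerate multiples of P until we hit Q = (6, 10):
  1P = (2, 1)
  2P = (6, 10)
Match found at i = 2.

k = 2


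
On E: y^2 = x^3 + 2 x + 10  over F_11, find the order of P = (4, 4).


Compute successive multiples of P until we hit O:
  1P = (4, 4)
  2P = (7, 2)
  3P = (9, 3)
  4P = (2, 0)
  5P = (9, 8)
  6P = (7, 9)
  7P = (4, 7)
  8P = O

ord(P) = 8


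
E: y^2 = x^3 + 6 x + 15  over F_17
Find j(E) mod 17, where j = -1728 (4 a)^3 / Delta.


Delta = -16(4 a^3 + 27 b^2) mod 17 = 3
-1728 * (4 a)^3 = -1728 * (4*6)^3 mod 17 = 1
j = 1 * 3^(-1) mod 17 = 6

j = 6 (mod 17)


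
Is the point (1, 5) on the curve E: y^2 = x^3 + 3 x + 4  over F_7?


Check whether y^2 = x^3 + 3 x + 4 (mod 7) for (x, y) = (1, 5).
LHS: y^2 = 5^2 mod 7 = 4
RHS: x^3 + 3 x + 4 = 1^3 + 3*1 + 4 mod 7 = 1
LHS != RHS

No, not on the curve


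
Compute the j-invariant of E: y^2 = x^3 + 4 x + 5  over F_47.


Delta = -16(4 a^3 + 27 b^2) mod 47 = 3
-1728 * (4 a)^3 = -1728 * (4*4)^3 mod 47 = 30
j = 30 * 3^(-1) mod 47 = 10

j = 10 (mod 47)


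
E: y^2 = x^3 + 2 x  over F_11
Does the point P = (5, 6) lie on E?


Check whether y^2 = x^3 + 2 x + 0 (mod 11) for (x, y) = (5, 6).
LHS: y^2 = 6^2 mod 11 = 3
RHS: x^3 + 2 x + 0 = 5^3 + 2*5 + 0 mod 11 = 3
LHS = RHS

Yes, on the curve


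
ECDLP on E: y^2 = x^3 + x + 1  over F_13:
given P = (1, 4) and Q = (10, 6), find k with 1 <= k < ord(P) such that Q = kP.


Enumerate multiples of P until we hit Q = (10, 6):
  1P = (1, 4)
  2P = (8, 12)
  3P = (0, 12)
  4P = (11, 11)
  5P = (5, 1)
  6P = (10, 6)
Match found at i = 6.

k = 6


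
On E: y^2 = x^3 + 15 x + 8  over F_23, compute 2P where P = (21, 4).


Doubling: s = (3 x1^2 + a) / (2 y1)
s = (3*21^2 + 15) / (2*4) mod 23 = 12
x3 = s^2 - 2 x1 mod 23 = 12^2 - 2*21 = 10
y3 = s (x1 - x3) - y1 mod 23 = 12 * (21 - 10) - 4 = 13

2P = (10, 13)


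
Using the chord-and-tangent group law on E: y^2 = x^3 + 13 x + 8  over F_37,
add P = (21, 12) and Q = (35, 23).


P != Q, so use the chord formula.
s = (y2 - y1) / (x2 - x1) = (11) / (14) mod 37 = 14
x3 = s^2 - x1 - x2 mod 37 = 14^2 - 21 - 35 = 29
y3 = s (x1 - x3) - y1 mod 37 = 14 * (21 - 29) - 12 = 24

P + Q = (29, 24)


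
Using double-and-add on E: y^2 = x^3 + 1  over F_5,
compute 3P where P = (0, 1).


k = 3 = 11_2 (binary, LSB first: 11)
Double-and-add from P = (0, 1):
  bit 0 = 1: acc = O + (0, 1) = (0, 1)
  bit 1 = 1: acc = (0, 1) + (0, 4) = O

3P = O


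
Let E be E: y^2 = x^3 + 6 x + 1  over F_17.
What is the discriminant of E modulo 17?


4 a^3 + 27 b^2 = 4*6^3 + 27*1^2 = 864 + 27 = 891
Delta = -16 * (891) = -14256
Delta mod 17 = 7

Delta = 7 (mod 17)


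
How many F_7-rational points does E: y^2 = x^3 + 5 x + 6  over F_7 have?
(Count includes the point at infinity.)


For each x in F_7, count y with y^2 = x^3 + 5 x + 6 mod 7:
  x = 5: RHS = 2, y in [3, 4]  -> 2 point(s)
  x = 6: RHS = 0, y in [0]  -> 1 point(s)
Affine points: 3. Add the point at infinity: total = 4.

#E(F_7) = 4


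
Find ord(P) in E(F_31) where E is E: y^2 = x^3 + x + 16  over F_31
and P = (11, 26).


Compute successive multiples of P until we hit O:
  1P = (11, 26)
  2P = (27, 17)
  3P = (7, 26)
  4P = (13, 5)
  5P = (1, 24)
  6P = (24, 21)
  7P = (0, 27)
  8P = (30, 18)
  ... (continuing to 31P)
  31P = O

ord(P) = 31


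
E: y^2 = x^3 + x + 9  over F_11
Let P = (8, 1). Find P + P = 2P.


Doubling: s = (3 x1^2 + a) / (2 y1)
s = (3*8^2 + 1) / (2*1) mod 11 = 3
x3 = s^2 - 2 x1 mod 11 = 3^2 - 2*8 = 4
y3 = s (x1 - x3) - y1 mod 11 = 3 * (8 - 4) - 1 = 0

2P = (4, 0)


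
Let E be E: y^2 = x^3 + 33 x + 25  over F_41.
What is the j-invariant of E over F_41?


Delta = -16(4 a^3 + 27 b^2) mod 41 = 35
-1728 * (4 a)^3 = -1728 * (4*33)^3 mod 41 = 13
j = 13 * 35^(-1) mod 41 = 32

j = 32 (mod 41)


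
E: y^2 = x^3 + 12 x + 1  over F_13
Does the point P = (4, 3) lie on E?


Check whether y^2 = x^3 + 12 x + 1 (mod 13) for (x, y) = (4, 3).
LHS: y^2 = 3^2 mod 13 = 9
RHS: x^3 + 12 x + 1 = 4^3 + 12*4 + 1 mod 13 = 9
LHS = RHS

Yes, on the curve


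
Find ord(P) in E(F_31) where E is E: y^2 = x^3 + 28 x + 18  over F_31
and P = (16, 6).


Compute successive multiples of P until we hit O:
  1P = (16, 6)
  2P = (4, 15)
  3P = (29, 27)
  4P = (2, 19)
  5P = (2, 12)
  6P = (29, 4)
  7P = (4, 16)
  8P = (16, 25)
  ... (continuing to 9P)
  9P = O

ord(P) = 9


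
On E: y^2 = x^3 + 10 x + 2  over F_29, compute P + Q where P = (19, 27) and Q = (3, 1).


P != Q, so use the chord formula.
s = (y2 - y1) / (x2 - x1) = (3) / (13) mod 29 = 27
x3 = s^2 - x1 - x2 mod 29 = 27^2 - 19 - 3 = 11
y3 = s (x1 - x3) - y1 mod 29 = 27 * (19 - 11) - 27 = 15

P + Q = (11, 15)


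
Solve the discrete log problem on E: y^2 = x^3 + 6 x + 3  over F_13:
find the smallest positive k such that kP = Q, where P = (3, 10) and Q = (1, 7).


Enumerate multiples of P until we hit Q = (1, 7):
  1P = (3, 10)
  2P = (8, 11)
  3P = (1, 6)
  4P = (0, 9)
  5P = (0, 4)
  6P = (1, 7)
Match found at i = 6.

k = 6


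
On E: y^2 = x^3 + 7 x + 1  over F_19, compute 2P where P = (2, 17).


k = 2 = 10_2 (binary, LSB first: 01)
Double-and-add from P = (2, 17):
  bit 0 = 0: acc unchanged = O
  bit 1 = 1: acc = O + (15, 2) = (15, 2)

2P = (15, 2)


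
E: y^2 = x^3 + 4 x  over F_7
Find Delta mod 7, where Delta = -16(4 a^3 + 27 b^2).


4 a^3 + 27 b^2 = 4*4^3 + 27*0^2 = 256 + 0 = 256
Delta = -16 * (256) = -4096
Delta mod 7 = 6

Delta = 6 (mod 7)


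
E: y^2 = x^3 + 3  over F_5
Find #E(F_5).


For each x in F_5, count y with y^2 = x^3 + 0 x + 3 mod 5:
  x = 1: RHS = 4, y in [2, 3]  -> 2 point(s)
  x = 2: RHS = 1, y in [1, 4]  -> 2 point(s)
  x = 3: RHS = 0, y in [0]  -> 1 point(s)
Affine points: 5. Add the point at infinity: total = 6.

#E(F_5) = 6


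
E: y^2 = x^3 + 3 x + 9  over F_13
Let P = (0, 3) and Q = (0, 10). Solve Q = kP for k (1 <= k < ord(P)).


Enumerate multiples of P until we hit Q = (0, 10):
  1P = (0, 3)
  2P = (10, 5)
  3P = (2, 7)
  4P = (2, 6)
  5P = (10, 8)
  6P = (0, 10)
Match found at i = 6.

k = 6


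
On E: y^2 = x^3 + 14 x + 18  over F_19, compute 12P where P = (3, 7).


k = 12 = 1100_2 (binary, LSB first: 0011)
Double-and-add from P = (3, 7):
  bit 0 = 0: acc unchanged = O
  bit 1 = 0: acc unchanged = O
  bit 2 = 1: acc = O + (16, 14) = (16, 14)
  bit 3 = 1: acc = (16, 14) + (4, 9) = (3, 12)

12P = (3, 12)


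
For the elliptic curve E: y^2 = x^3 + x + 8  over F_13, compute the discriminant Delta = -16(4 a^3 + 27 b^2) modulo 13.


4 a^3 + 27 b^2 = 4*1^3 + 27*8^2 = 4 + 1728 = 1732
Delta = -16 * (1732) = -27712
Delta mod 13 = 4

Delta = 4 (mod 13)


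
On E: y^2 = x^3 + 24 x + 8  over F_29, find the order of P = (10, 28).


Compute successive multiples of P until we hit O:
  1P = (10, 28)
  2P = (8, 25)
  3P = (6, 7)
  4P = (17, 15)
  5P = (9, 24)
  6P = (26, 24)
  7P = (13, 9)
  8P = (1, 2)
  ... (continuing to 36P)
  36P = O

ord(P) = 36


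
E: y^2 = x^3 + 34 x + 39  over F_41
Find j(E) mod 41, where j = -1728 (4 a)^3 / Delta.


Delta = -16(4 a^3 + 27 b^2) mod 41 = 11
-1728 * (4 a)^3 = -1728 * (4*34)^3 mod 41 = 20
j = 20 * 11^(-1) mod 41 = 13

j = 13 (mod 41)


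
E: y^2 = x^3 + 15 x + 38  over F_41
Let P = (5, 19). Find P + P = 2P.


Doubling: s = (3 x1^2 + a) / (2 y1)
s = (3*5^2 + 15) / (2*19) mod 41 = 11
x3 = s^2 - 2 x1 mod 41 = 11^2 - 2*5 = 29
y3 = s (x1 - x3) - y1 mod 41 = 11 * (5 - 29) - 19 = 4

2P = (29, 4)


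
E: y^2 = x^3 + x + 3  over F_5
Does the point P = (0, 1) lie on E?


Check whether y^2 = x^3 + 1 x + 3 (mod 5) for (x, y) = (0, 1).
LHS: y^2 = 1^2 mod 5 = 1
RHS: x^3 + 1 x + 3 = 0^3 + 1*0 + 3 mod 5 = 3
LHS != RHS

No, not on the curve


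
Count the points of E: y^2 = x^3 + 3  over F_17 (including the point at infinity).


For each x in F_17, count y with y^2 = x^3 + 0 x + 3 mod 17:
  x = 1: RHS = 4, y in [2, 15]  -> 2 point(s)
  x = 3: RHS = 13, y in [8, 9]  -> 2 point(s)
  x = 4: RHS = 16, y in [4, 13]  -> 2 point(s)
  x = 5: RHS = 9, y in [3, 14]  -> 2 point(s)
  x = 6: RHS = 15, y in [7, 10]  -> 2 point(s)
  x = 9: RHS = 1, y in [1, 16]  -> 2 point(s)
  x = 10: RHS = 0, y in [0]  -> 1 point(s)
  x = 11: RHS = 8, y in [5, 12]  -> 2 point(s)
  x = 16: RHS = 2, y in [6, 11]  -> 2 point(s)
Affine points: 17. Add the point at infinity: total = 18.

#E(F_17) = 18


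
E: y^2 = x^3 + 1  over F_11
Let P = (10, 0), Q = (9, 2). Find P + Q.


P != Q, so use the chord formula.
s = (y2 - y1) / (x2 - x1) = (2) / (10) mod 11 = 9
x3 = s^2 - x1 - x2 mod 11 = 9^2 - 10 - 9 = 7
y3 = s (x1 - x3) - y1 mod 11 = 9 * (10 - 7) - 0 = 5

P + Q = (7, 5)


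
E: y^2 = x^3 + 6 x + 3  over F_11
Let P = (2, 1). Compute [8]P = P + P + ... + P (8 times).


k = 8 = 1000_2 (binary, LSB first: 0001)
Double-and-add from P = (2, 1):
  bit 0 = 0: acc unchanged = O
  bit 1 = 0: acc unchanged = O
  bit 2 = 0: acc unchanged = O
  bit 3 = 1: acc = O + (5, 2) = (5, 2)

8P = (5, 2)


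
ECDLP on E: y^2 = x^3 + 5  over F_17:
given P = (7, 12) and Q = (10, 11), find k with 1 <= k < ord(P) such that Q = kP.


Enumerate multiples of P until we hit Q = (10, 11):
  1P = (7, 12)
  2P = (2, 8)
  3P = (10, 6)
  4P = (4, 16)
  5P = (4, 1)
  6P = (10, 11)
Match found at i = 6.

k = 6


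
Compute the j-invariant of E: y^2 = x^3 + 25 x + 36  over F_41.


Delta = -16(4 a^3 + 27 b^2) mod 41 = 14
-1728 * (4 a)^3 = -1728 * (4*25)^3 mod 41 = 22
j = 22 * 14^(-1) mod 41 = 25

j = 25 (mod 41)


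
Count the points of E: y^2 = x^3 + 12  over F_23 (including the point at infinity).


For each x in F_23, count y with y^2 = x^3 + 0 x + 12 mod 23:
  x = 0: RHS = 12, y in [9, 14]  -> 2 point(s)
  x = 1: RHS = 13, y in [6, 17]  -> 2 point(s)
  x = 3: RHS = 16, y in [4, 19]  -> 2 point(s)
  x = 8: RHS = 18, y in [8, 15]  -> 2 point(s)
  x = 10: RHS = 0, y in [0]  -> 1 point(s)
  x = 11: RHS = 9, y in [3, 20]  -> 2 point(s)
  x = 13: RHS = 1, y in [1, 22]  -> 2 point(s)
  x = 15: RHS = 6, y in [11, 12]  -> 2 point(s)
  x = 17: RHS = 3, y in [7, 16]  -> 2 point(s)
  x = 18: RHS = 2, y in [5, 18]  -> 2 point(s)
  x = 20: RHS = 8, y in [10, 13]  -> 2 point(s)
  x = 21: RHS = 4, y in [2, 21]  -> 2 point(s)
Affine points: 23. Add the point at infinity: total = 24.

#E(F_23) = 24


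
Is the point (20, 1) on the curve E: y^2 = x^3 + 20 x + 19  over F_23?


Check whether y^2 = x^3 + 20 x + 19 (mod 23) for (x, y) = (20, 1).
LHS: y^2 = 1^2 mod 23 = 1
RHS: x^3 + 20 x + 19 = 20^3 + 20*20 + 19 mod 23 = 1
LHS = RHS

Yes, on the curve


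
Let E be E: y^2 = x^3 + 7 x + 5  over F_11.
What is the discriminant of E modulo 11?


4 a^3 + 27 b^2 = 4*7^3 + 27*5^2 = 1372 + 675 = 2047
Delta = -16 * (2047) = -32752
Delta mod 11 = 6

Delta = 6 (mod 11)


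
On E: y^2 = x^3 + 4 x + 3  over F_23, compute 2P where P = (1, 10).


Doubling: s = (3 x1^2 + a) / (2 y1)
s = (3*1^2 + 4) / (2*10) mod 23 = 13
x3 = s^2 - 2 x1 mod 23 = 13^2 - 2*1 = 6
y3 = s (x1 - x3) - y1 mod 23 = 13 * (1 - 6) - 10 = 17

2P = (6, 17)


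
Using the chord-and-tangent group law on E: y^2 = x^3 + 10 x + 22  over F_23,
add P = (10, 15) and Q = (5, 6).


P != Q, so use the chord formula.
s = (y2 - y1) / (x2 - x1) = (14) / (18) mod 23 = 11
x3 = s^2 - x1 - x2 mod 23 = 11^2 - 10 - 5 = 14
y3 = s (x1 - x3) - y1 mod 23 = 11 * (10 - 14) - 15 = 10

P + Q = (14, 10)


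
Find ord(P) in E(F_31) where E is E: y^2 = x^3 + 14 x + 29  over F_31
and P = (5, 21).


Compute successive multiples of P until we hit O:
  1P = (5, 21)
  2P = (26, 12)
  3P = (16, 28)
  4P = (4, 5)
  5P = (30, 13)
  6P = (15, 7)
  7P = (8, 8)
  8P = (23, 26)
  ... (continuing to 33P)
  33P = O

ord(P) = 33


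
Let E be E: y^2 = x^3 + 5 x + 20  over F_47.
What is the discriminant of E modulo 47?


4 a^3 + 27 b^2 = 4*5^3 + 27*20^2 = 500 + 10800 = 11300
Delta = -16 * (11300) = -180800
Delta mod 47 = 9

Delta = 9 (mod 47)


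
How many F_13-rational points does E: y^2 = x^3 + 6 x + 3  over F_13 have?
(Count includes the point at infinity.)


For each x in F_13, count y with y^2 = x^3 + 6 x + 3 mod 13:
  x = 0: RHS = 3, y in [4, 9]  -> 2 point(s)
  x = 1: RHS = 10, y in [6, 7]  -> 2 point(s)
  x = 2: RHS = 10, y in [6, 7]  -> 2 point(s)
  x = 3: RHS = 9, y in [3, 10]  -> 2 point(s)
  x = 4: RHS = 0, y in [0]  -> 1 point(s)
  x = 8: RHS = 4, y in [2, 11]  -> 2 point(s)
  x = 10: RHS = 10, y in [6, 7]  -> 2 point(s)
  x = 11: RHS = 9, y in [3, 10]  -> 2 point(s)
  x = 12: RHS = 9, y in [3, 10]  -> 2 point(s)
Affine points: 17. Add the point at infinity: total = 18.

#E(F_13) = 18


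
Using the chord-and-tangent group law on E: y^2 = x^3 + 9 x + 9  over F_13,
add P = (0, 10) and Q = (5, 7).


P != Q, so use the chord formula.
s = (y2 - y1) / (x2 - x1) = (10) / (5) mod 13 = 2
x3 = s^2 - x1 - x2 mod 13 = 2^2 - 0 - 5 = 12
y3 = s (x1 - x3) - y1 mod 13 = 2 * (0 - 12) - 10 = 5

P + Q = (12, 5)


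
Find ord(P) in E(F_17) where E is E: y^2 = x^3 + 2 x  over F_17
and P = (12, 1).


Compute successive multiples of P until we hit O:
  1P = (12, 1)
  2P = (9, 4)
  3P = (14, 1)
  4P = (8, 16)
  5P = (10, 0)
  6P = (8, 1)
  7P = (14, 16)
  8P = (9, 13)
  ... (continuing to 10P)
  10P = O

ord(P) = 10


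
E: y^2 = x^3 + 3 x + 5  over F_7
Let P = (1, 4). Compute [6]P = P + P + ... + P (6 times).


k = 6 = 110_2 (binary, LSB first: 011)
Double-and-add from P = (1, 4):
  bit 0 = 0: acc unchanged = O
  bit 1 = 1: acc = O + (6, 1) = (6, 1)
  bit 2 = 1: acc = (6, 1) + (4, 5) = (1, 3)

6P = (1, 3)


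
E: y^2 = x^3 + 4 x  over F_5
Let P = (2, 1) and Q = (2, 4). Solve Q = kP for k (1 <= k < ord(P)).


Enumerate multiples of P until we hit Q = (2, 4):
  1P = (2, 1)
  2P = (0, 0)
  3P = (2, 4)
Match found at i = 3.

k = 3


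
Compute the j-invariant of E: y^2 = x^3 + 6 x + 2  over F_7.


Delta = -16(4 a^3 + 27 b^2) mod 7 = 2
-1728 * (4 a)^3 = -1728 * (4*6)^3 mod 7 = 6
j = 6 * 2^(-1) mod 7 = 3

j = 3 (mod 7)


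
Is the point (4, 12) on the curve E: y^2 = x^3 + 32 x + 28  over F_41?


Check whether y^2 = x^3 + 32 x + 28 (mod 41) for (x, y) = (4, 12).
LHS: y^2 = 12^2 mod 41 = 21
RHS: x^3 + 32 x + 28 = 4^3 + 32*4 + 28 mod 41 = 15
LHS != RHS

No, not on the curve


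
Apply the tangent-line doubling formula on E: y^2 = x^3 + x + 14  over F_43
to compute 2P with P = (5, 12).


Doubling: s = (3 x1^2 + a) / (2 y1)
s = (3*5^2 + 1) / (2*12) mod 43 = 39
x3 = s^2 - 2 x1 mod 43 = 39^2 - 2*5 = 6
y3 = s (x1 - x3) - y1 mod 43 = 39 * (5 - 6) - 12 = 35

2P = (6, 35)


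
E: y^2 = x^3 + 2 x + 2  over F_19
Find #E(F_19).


For each x in F_19, count y with y^2 = x^3 + 2 x + 2 mod 19:
  x = 1: RHS = 5, y in [9, 10]  -> 2 point(s)
  x = 3: RHS = 16, y in [4, 15]  -> 2 point(s)
  x = 4: RHS = 17, y in [6, 13]  -> 2 point(s)
  x = 5: RHS = 4, y in [2, 17]  -> 2 point(s)
  x = 7: RHS = 17, y in [6, 13]  -> 2 point(s)
  x = 8: RHS = 17, y in [6, 13]  -> 2 point(s)
  x = 11: RHS = 6, y in [5, 14]  -> 2 point(s)
  x = 12: RHS = 6, y in [5, 14]  -> 2 point(s)
  x = 14: RHS = 0, y in [0]  -> 1 point(s)
  x = 15: RHS = 6, y in [5, 14]  -> 2 point(s)
  x = 16: RHS = 7, y in [8, 11]  -> 2 point(s)
  x = 17: RHS = 9, y in [3, 16]  -> 2 point(s)
Affine points: 23. Add the point at infinity: total = 24.

#E(F_19) = 24


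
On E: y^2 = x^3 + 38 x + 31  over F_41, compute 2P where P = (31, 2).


Doubling: s = (3 x1^2 + a) / (2 y1)
s = (3*31^2 + 38) / (2*2) mod 41 = 23
x3 = s^2 - 2 x1 mod 41 = 23^2 - 2*31 = 16
y3 = s (x1 - x3) - y1 mod 41 = 23 * (31 - 16) - 2 = 15

2P = (16, 15)


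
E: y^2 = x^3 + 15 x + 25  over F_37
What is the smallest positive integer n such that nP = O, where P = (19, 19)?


Compute successive multiples of P until we hit O:
  1P = (19, 19)
  2P = (32, 26)
  3P = (13, 7)
  4P = (9, 1)
  5P = (30, 13)
  6P = (36, 34)
  7P = (8, 19)
  8P = (10, 18)
  ... (continuing to 23P)
  23P = O

ord(P) = 23


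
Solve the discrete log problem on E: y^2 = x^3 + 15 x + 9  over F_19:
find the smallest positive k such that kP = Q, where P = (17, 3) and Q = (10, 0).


Enumerate multiples of P until we hit Q = (10, 0):
  1P = (17, 3)
  2P = (10, 0)
Match found at i = 2.

k = 2


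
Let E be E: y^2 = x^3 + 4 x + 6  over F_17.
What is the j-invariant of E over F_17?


Delta = -16(4 a^3 + 27 b^2) mod 17 = 4
-1728 * (4 a)^3 = -1728 * (4*4)^3 mod 17 = 11
j = 11 * 4^(-1) mod 17 = 7

j = 7 (mod 17)


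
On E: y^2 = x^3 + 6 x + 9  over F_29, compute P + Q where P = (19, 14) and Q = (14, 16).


P != Q, so use the chord formula.
s = (y2 - y1) / (x2 - x1) = (2) / (24) mod 29 = 17
x3 = s^2 - x1 - x2 mod 29 = 17^2 - 19 - 14 = 24
y3 = s (x1 - x3) - y1 mod 29 = 17 * (19 - 24) - 14 = 17

P + Q = (24, 17)


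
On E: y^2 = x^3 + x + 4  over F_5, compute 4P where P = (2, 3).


k = 4 = 100_2 (binary, LSB first: 001)
Double-and-add from P = (2, 3):
  bit 0 = 0: acc unchanged = O
  bit 1 = 0: acc unchanged = O
  bit 2 = 1: acc = O + (1, 1) = (1, 1)

4P = (1, 1)


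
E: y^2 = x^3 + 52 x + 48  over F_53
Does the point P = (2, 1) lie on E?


Check whether y^2 = x^3 + 52 x + 48 (mod 53) for (x, y) = (2, 1).
LHS: y^2 = 1^2 mod 53 = 1
RHS: x^3 + 52 x + 48 = 2^3 + 52*2 + 48 mod 53 = 1
LHS = RHS

Yes, on the curve


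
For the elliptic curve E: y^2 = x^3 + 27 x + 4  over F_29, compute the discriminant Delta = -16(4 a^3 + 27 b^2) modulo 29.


4 a^3 + 27 b^2 = 4*27^3 + 27*4^2 = 78732 + 432 = 79164
Delta = -16 * (79164) = -1266624
Delta mod 29 = 9

Delta = 9 (mod 29)


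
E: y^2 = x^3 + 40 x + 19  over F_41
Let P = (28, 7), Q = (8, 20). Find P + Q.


P != Q, so use the chord formula.
s = (y2 - y1) / (x2 - x1) = (13) / (21) mod 41 = 26
x3 = s^2 - x1 - x2 mod 41 = 26^2 - 28 - 8 = 25
y3 = s (x1 - x3) - y1 mod 41 = 26 * (28 - 25) - 7 = 30

P + Q = (25, 30)


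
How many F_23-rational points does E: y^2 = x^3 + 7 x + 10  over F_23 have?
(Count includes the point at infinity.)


For each x in F_23, count y with y^2 = x^3 + 7 x + 10 mod 23:
  x = 1: RHS = 18, y in [8, 15]  -> 2 point(s)
  x = 2: RHS = 9, y in [3, 20]  -> 2 point(s)
  x = 3: RHS = 12, y in [9, 14]  -> 2 point(s)
  x = 5: RHS = 9, y in [3, 20]  -> 2 point(s)
  x = 8: RHS = 3, y in [7, 16]  -> 2 point(s)
  x = 14: RHS = 0, y in [0]  -> 1 point(s)
  x = 16: RHS = 9, y in [3, 20]  -> 2 point(s)
  x = 20: RHS = 8, y in [10, 13]  -> 2 point(s)
  x = 22: RHS = 2, y in [5, 18]  -> 2 point(s)
Affine points: 17. Add the point at infinity: total = 18.

#E(F_23) = 18


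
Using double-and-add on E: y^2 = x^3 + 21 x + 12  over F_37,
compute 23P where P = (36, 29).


k = 23 = 10111_2 (binary, LSB first: 11101)
Double-and-add from P = (36, 29):
  bit 0 = 1: acc = O + (36, 29) = (36, 29)
  bit 1 = 1: acc = (36, 29) + (32, 2) = (3, 18)
  bit 2 = 1: acc = (3, 18) + (31, 22) = (0, 30)
  bit 3 = 0: acc unchanged = (0, 30)
  bit 4 = 1: acc = (0, 30) + (8, 27) = (17, 18)

23P = (17, 18)


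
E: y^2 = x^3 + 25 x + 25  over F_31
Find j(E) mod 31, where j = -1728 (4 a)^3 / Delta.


Delta = -16(4 a^3 + 27 b^2) mod 31 = 8
-1728 * (4 a)^3 = -1728 * (4*25)^3 mod 31 = 16
j = 16 * 8^(-1) mod 31 = 2

j = 2 (mod 31)


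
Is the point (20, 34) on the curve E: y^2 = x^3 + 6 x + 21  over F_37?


Check whether y^2 = x^3 + 6 x + 21 (mod 37) for (x, y) = (20, 34).
LHS: y^2 = 34^2 mod 37 = 9
RHS: x^3 + 6 x + 21 = 20^3 + 6*20 + 21 mod 37 = 1
LHS != RHS

No, not on the curve


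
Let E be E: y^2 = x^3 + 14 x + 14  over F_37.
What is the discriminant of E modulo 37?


4 a^3 + 27 b^2 = 4*14^3 + 27*14^2 = 10976 + 5292 = 16268
Delta = -16 * (16268) = -260288
Delta mod 37 = 7

Delta = 7 (mod 37)


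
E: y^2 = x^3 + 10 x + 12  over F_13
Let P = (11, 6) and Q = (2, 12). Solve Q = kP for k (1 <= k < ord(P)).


Enumerate multiples of P until we hit Q = (2, 12):
  1P = (11, 6)
  2P = (7, 10)
  3P = (9, 5)
  4P = (3, 11)
  5P = (0, 5)
  6P = (12, 1)
  7P = (2, 1)
  8P = (4, 8)
  9P = (1, 6)
  10P = (1, 7)
  11P = (4, 5)
  12P = (2, 12)
Match found at i = 12.

k = 12


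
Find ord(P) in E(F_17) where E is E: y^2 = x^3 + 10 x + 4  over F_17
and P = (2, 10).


Compute successive multiples of P until we hit O:
  1P = (2, 10)
  2P = (12, 13)
  3P = (7, 14)
  4P = (10, 4)
  5P = (13, 11)
  6P = (11, 0)
  7P = (13, 6)
  8P = (10, 13)
  ... (continuing to 12P)
  12P = O

ord(P) = 12


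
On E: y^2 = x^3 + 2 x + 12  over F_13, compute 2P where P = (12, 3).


Doubling: s = (3 x1^2 + a) / (2 y1)
s = (3*12^2 + 2) / (2*3) mod 13 = 3
x3 = s^2 - 2 x1 mod 13 = 3^2 - 2*12 = 11
y3 = s (x1 - x3) - y1 mod 13 = 3 * (12 - 11) - 3 = 0

2P = (11, 0)


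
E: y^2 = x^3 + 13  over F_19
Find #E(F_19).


For each x in F_19, count y with y^2 = x^3 + 0 x + 13 mod 19:
  x = 4: RHS = 1, y in [1, 18]  -> 2 point(s)
  x = 5: RHS = 5, y in [9, 10]  -> 2 point(s)
  x = 6: RHS = 1, y in [1, 18]  -> 2 point(s)
  x = 9: RHS = 1, y in [1, 18]  -> 2 point(s)
  x = 10: RHS = 6, y in [5, 14]  -> 2 point(s)
  x = 13: RHS = 6, y in [5, 14]  -> 2 point(s)
  x = 15: RHS = 6, y in [5, 14]  -> 2 point(s)
  x = 16: RHS = 5, y in [9, 10]  -> 2 point(s)
  x = 17: RHS = 5, y in [9, 10]  -> 2 point(s)
Affine points: 18. Add the point at infinity: total = 19.

#E(F_19) = 19


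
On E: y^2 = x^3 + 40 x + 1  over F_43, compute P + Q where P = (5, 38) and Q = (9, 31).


P != Q, so use the chord formula.
s = (y2 - y1) / (x2 - x1) = (36) / (4) mod 43 = 9
x3 = s^2 - x1 - x2 mod 43 = 9^2 - 5 - 9 = 24
y3 = s (x1 - x3) - y1 mod 43 = 9 * (5 - 24) - 38 = 6

P + Q = (24, 6)


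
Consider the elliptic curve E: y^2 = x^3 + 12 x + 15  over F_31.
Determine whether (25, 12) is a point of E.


Check whether y^2 = x^3 + 12 x + 15 (mod 31) for (x, y) = (25, 12).
LHS: y^2 = 12^2 mod 31 = 20
RHS: x^3 + 12 x + 15 = 25^3 + 12*25 + 15 mod 31 = 6
LHS != RHS

No, not on the curve


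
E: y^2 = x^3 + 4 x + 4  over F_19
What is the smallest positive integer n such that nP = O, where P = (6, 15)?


Compute successive multiples of P until we hit O:
  1P = (6, 15)
  2P = (13, 7)
  3P = (11, 7)
  4P = (0, 2)
  5P = (14, 12)
  6P = (3, 10)
  7P = (17, 11)
  8P = (1, 16)
  ... (continuing to 26P)
  26P = O

ord(P) = 26


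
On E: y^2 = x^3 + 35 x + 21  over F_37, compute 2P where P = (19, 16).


Doubling: s = (3 x1^2 + a) / (2 y1)
s = (3*19^2 + 35) / (2*16) mod 37 = 28
x3 = s^2 - 2 x1 mod 37 = 28^2 - 2*19 = 6
y3 = s (x1 - x3) - y1 mod 37 = 28 * (19 - 6) - 16 = 15

2P = (6, 15)


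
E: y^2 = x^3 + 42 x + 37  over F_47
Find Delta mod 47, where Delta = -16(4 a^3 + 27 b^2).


4 a^3 + 27 b^2 = 4*42^3 + 27*37^2 = 296352 + 36963 = 333315
Delta = -16 * (333315) = -5333040
Delta mod 47 = 3

Delta = 3 (mod 47)


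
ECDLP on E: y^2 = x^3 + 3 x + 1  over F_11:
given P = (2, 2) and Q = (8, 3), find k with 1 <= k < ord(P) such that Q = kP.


Enumerate multiples of P until we hit Q = (8, 3):
  1P = (2, 2)
  2P = (8, 3)
Match found at i = 2.

k = 2


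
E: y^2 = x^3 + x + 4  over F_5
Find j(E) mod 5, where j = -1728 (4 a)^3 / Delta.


Delta = -16(4 a^3 + 27 b^2) mod 5 = 4
-1728 * (4 a)^3 = -1728 * (4*1)^3 mod 5 = 3
j = 3 * 4^(-1) mod 5 = 2

j = 2 (mod 5)


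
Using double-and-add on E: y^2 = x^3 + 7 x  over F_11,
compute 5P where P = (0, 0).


k = 5 = 101_2 (binary, LSB first: 101)
Double-and-add from P = (0, 0):
  bit 0 = 1: acc = O + (0, 0) = (0, 0)
  bit 1 = 0: acc unchanged = (0, 0)
  bit 2 = 1: acc = (0, 0) + O = (0, 0)

5P = (0, 0)


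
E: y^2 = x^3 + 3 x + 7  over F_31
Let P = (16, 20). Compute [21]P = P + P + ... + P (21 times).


k = 21 = 10101_2 (binary, LSB first: 10101)
Double-and-add from P = (16, 20):
  bit 0 = 1: acc = O + (16, 20) = (16, 20)
  bit 1 = 0: acc unchanged = (16, 20)
  bit 2 = 1: acc = (16, 20) + (9, 22) = (20, 21)
  bit 3 = 0: acc unchanged = (20, 21)
  bit 4 = 1: acc = (20, 21) + (28, 23) = (16, 11)

21P = (16, 11)
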